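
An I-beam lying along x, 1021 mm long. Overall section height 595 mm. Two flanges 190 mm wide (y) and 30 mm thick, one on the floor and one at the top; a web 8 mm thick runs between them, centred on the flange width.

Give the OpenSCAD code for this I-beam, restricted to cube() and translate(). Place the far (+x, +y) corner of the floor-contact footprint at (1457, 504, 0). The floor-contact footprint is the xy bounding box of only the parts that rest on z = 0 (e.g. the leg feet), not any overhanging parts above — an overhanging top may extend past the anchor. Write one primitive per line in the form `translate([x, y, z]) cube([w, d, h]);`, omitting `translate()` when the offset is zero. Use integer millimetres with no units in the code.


translate([436, 314, 0]) cube([1021, 190, 30]);
translate([436, 405, 30]) cube([1021, 8, 535]);
translate([436, 314, 565]) cube([1021, 190, 30]);


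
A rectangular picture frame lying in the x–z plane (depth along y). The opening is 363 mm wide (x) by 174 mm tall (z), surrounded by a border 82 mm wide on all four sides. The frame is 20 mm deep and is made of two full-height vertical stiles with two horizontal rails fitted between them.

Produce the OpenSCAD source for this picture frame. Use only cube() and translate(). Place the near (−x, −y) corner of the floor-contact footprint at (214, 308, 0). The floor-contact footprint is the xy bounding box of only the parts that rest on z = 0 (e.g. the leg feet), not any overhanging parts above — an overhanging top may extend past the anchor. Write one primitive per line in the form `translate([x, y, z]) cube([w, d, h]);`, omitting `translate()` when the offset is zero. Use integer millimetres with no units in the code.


translate([214, 308, 0]) cube([82, 20, 338]);
translate([659, 308, 0]) cube([82, 20, 338]);
translate([296, 308, 0]) cube([363, 20, 82]);
translate([296, 308, 256]) cube([363, 20, 82]);


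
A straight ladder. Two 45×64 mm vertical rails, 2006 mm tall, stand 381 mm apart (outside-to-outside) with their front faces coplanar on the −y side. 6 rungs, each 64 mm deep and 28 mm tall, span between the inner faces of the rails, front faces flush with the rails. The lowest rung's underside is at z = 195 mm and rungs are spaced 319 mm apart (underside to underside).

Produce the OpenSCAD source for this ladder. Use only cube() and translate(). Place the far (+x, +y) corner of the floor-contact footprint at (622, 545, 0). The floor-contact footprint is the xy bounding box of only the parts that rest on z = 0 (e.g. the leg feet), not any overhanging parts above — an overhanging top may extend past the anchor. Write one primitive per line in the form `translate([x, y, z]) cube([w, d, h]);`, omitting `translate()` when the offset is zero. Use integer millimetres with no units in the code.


translate([241, 481, 0]) cube([45, 64, 2006]);
translate([577, 481, 0]) cube([45, 64, 2006]);
translate([286, 481, 195]) cube([291, 64, 28]);
translate([286, 481, 514]) cube([291, 64, 28]);
translate([286, 481, 833]) cube([291, 64, 28]);
translate([286, 481, 1152]) cube([291, 64, 28]);
translate([286, 481, 1471]) cube([291, 64, 28]);
translate([286, 481, 1790]) cube([291, 64, 28]);


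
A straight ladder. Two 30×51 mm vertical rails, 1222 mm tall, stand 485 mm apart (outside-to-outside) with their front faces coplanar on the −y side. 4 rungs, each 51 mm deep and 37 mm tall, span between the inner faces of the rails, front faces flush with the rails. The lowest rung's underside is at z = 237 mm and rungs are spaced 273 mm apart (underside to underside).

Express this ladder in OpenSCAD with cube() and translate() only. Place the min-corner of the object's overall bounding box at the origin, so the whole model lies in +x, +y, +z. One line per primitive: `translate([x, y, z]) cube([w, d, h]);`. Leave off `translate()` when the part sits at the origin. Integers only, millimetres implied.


cube([30, 51, 1222]);
translate([455, 0, 0]) cube([30, 51, 1222]);
translate([30, 0, 237]) cube([425, 51, 37]);
translate([30, 0, 510]) cube([425, 51, 37]);
translate([30, 0, 783]) cube([425, 51, 37]);
translate([30, 0, 1056]) cube([425, 51, 37]);


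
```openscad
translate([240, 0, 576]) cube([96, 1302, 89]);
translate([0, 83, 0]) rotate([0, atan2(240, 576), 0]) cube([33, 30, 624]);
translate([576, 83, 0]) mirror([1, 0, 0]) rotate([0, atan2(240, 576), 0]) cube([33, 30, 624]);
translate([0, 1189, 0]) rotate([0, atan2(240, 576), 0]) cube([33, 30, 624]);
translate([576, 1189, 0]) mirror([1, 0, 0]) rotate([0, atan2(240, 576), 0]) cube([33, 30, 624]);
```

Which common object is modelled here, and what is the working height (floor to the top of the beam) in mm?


A sawhorse. The overall height is 665 mm.

A beam across two mirrored pairs of raked legs — a sawhorse. The beam's underside is at z = 576 (matching the legs' vertical rise in atan2(240, 576)) and the beam is 89 mm tall, so its top is at 576 + 89 = 665 mm. The raked legs top out at the beam's underside, so that is the highest point.


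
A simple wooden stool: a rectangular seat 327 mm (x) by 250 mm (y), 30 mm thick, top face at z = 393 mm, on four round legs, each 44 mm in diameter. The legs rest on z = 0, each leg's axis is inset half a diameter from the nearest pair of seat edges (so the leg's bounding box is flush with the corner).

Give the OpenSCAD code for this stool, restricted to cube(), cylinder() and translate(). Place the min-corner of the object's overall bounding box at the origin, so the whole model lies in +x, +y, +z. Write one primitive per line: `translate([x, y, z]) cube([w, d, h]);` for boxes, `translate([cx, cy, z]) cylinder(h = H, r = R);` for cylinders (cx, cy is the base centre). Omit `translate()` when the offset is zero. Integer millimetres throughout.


translate([0, 0, 363]) cube([327, 250, 30]);
translate([22, 22, 0]) cylinder(h = 363, r = 22);
translate([305, 22, 0]) cylinder(h = 363, r = 22);
translate([22, 228, 0]) cylinder(h = 363, r = 22);
translate([305, 228, 0]) cylinder(h = 363, r = 22);


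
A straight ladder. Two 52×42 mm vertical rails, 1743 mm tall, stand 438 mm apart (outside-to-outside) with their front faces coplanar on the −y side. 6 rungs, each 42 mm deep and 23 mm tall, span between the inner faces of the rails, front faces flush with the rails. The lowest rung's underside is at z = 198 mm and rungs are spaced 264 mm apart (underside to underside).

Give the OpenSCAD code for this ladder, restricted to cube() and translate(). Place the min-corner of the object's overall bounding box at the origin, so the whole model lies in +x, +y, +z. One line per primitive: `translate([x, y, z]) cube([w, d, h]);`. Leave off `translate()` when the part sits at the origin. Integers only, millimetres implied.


// rung span = 438 - 2*52 = 334
// rung[k] z = 198 + k*264
cube([52, 42, 1743]);
translate([386, 0, 0]) cube([52, 42, 1743]);
translate([52, 0, 198]) cube([334, 42, 23]);
translate([52, 0, 462]) cube([334, 42, 23]);
translate([52, 0, 726]) cube([334, 42, 23]);
translate([52, 0, 990]) cube([334, 42, 23]);
translate([52, 0, 1254]) cube([334, 42, 23]);
translate([52, 0, 1518]) cube([334, 42, 23]);


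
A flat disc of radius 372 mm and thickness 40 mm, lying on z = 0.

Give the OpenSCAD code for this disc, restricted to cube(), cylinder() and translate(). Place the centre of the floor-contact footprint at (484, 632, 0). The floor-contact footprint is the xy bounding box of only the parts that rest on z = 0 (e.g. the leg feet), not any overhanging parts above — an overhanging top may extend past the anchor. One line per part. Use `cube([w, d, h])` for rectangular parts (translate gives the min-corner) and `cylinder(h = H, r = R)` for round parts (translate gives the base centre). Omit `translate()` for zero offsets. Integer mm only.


translate([484, 632, 0]) cylinder(h = 40, r = 372);


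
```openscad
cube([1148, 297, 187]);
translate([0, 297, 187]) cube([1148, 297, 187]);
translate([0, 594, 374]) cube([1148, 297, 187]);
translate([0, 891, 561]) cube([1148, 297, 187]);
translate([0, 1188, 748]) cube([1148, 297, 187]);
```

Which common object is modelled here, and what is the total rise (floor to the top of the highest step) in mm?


A staircase. The total rise is 935 mm.

5 identical blocks, each offset up and back from the previous — a staircase. Each step is 187 mm tall and there are 5 of them, so the total rise is 5 × 187 = 935 mm.


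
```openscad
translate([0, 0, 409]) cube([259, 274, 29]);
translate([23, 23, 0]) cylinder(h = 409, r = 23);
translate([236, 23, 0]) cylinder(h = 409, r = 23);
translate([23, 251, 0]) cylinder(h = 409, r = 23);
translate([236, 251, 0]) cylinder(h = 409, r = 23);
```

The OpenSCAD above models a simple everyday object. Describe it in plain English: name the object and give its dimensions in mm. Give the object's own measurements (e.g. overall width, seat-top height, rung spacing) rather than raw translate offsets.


A four-legged stool. The seat is a 259×274×29 mm slab whose top surface is at z = 438 mm; four round legs, each 46 mm in diameter, run from the floor (z = 0) to the underside of the seat, each leg's axis is inset half a diameter from the nearest pair of seat edges (so the leg's bounding box is flush with the corner).


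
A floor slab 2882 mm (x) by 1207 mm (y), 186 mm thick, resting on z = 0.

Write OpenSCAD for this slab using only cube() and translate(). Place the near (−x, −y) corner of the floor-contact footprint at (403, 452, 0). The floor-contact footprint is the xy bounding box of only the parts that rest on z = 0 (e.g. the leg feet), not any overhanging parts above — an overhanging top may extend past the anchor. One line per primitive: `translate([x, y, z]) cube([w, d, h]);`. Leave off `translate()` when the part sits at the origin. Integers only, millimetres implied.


translate([403, 452, 0]) cube([2882, 1207, 186]);


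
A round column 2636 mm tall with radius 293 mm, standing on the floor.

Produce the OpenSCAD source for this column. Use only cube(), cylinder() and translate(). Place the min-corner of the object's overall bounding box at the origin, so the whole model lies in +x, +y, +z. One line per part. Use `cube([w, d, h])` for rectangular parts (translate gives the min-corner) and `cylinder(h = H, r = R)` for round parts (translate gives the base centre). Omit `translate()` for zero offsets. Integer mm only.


translate([293, 293, 0]) cylinder(h = 2636, r = 293);


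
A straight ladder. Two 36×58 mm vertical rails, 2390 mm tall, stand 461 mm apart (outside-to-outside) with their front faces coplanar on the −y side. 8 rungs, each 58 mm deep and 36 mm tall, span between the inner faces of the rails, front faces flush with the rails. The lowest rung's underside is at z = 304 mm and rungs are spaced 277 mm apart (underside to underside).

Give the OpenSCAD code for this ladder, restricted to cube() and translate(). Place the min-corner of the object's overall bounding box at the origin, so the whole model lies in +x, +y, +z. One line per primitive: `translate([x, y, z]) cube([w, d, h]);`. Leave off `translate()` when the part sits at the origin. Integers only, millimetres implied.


// rung span = 461 - 2*36 = 389
// rung[k] z = 304 + k*277
cube([36, 58, 2390]);
translate([425, 0, 0]) cube([36, 58, 2390]);
translate([36, 0, 304]) cube([389, 58, 36]);
translate([36, 0, 581]) cube([389, 58, 36]);
translate([36, 0, 858]) cube([389, 58, 36]);
translate([36, 0, 1135]) cube([389, 58, 36]);
translate([36, 0, 1412]) cube([389, 58, 36]);
translate([36, 0, 1689]) cube([389, 58, 36]);
translate([36, 0, 1966]) cube([389, 58, 36]);
translate([36, 0, 2243]) cube([389, 58, 36]);


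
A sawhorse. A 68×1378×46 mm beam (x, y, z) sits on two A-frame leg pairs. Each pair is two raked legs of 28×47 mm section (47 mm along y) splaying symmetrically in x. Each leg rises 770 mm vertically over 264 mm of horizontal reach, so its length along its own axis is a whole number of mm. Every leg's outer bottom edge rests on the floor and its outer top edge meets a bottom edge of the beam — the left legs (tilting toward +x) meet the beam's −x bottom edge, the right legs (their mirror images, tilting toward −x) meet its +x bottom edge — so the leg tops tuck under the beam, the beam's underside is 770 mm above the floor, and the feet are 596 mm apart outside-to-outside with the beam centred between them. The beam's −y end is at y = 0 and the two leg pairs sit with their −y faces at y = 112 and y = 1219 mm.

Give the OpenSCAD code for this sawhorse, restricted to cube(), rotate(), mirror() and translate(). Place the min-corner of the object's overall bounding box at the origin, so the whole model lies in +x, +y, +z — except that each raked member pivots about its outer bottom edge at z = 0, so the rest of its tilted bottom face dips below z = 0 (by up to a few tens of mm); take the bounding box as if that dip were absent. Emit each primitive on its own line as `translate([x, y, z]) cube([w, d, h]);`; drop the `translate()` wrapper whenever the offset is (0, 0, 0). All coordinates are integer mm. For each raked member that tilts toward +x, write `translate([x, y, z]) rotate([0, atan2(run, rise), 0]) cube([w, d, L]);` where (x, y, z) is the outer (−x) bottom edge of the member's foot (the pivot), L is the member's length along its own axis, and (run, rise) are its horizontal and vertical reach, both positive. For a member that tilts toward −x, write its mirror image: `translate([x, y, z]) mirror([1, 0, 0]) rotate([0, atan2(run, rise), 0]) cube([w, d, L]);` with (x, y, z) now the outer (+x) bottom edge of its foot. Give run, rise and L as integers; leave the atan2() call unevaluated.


translate([264, 0, 770]) cube([68, 1378, 46]);
translate([0, 112, 0]) rotate([0, atan2(264, 770), 0]) cube([28, 47, 814]);
translate([596, 112, 0]) mirror([1, 0, 0]) rotate([0, atan2(264, 770), 0]) cube([28, 47, 814]);
translate([0, 1219, 0]) rotate([0, atan2(264, 770), 0]) cube([28, 47, 814]);
translate([596, 1219, 0]) mirror([1, 0, 0]) rotate([0, atan2(264, 770), 0]) cube([28, 47, 814]);


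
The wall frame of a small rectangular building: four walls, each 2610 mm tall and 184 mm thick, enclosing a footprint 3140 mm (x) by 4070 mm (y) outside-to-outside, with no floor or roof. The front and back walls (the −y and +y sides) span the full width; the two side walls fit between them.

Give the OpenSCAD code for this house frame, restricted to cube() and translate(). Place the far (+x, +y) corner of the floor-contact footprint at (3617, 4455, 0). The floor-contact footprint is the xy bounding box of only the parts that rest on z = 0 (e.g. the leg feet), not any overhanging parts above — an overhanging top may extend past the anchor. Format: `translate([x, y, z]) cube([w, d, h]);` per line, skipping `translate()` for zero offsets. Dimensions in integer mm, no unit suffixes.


translate([477, 385, 0]) cube([3140, 184, 2610]);
translate([477, 4271, 0]) cube([3140, 184, 2610]);
translate([477, 569, 0]) cube([184, 3702, 2610]);
translate([3433, 569, 0]) cube([184, 3702, 2610]);


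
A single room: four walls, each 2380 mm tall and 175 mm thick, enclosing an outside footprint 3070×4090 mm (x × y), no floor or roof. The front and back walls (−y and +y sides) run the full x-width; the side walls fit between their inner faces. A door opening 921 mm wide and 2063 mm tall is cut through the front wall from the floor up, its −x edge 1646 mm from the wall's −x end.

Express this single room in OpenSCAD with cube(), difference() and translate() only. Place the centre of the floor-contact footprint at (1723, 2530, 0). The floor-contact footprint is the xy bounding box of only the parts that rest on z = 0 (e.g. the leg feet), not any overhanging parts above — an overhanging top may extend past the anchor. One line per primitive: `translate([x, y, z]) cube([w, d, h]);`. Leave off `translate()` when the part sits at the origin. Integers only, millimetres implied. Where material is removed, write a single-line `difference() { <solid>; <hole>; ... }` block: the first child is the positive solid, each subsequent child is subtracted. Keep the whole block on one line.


difference() { translate([188, 485, 0]) cube([3070, 175, 2380]); translate([1834, 485, 0]) cube([921, 175, 2063]); }
translate([188, 4400, 0]) cube([3070, 175, 2380]);
translate([188, 660, 0]) cube([175, 3740, 2380]);
translate([3083, 660, 0]) cube([175, 3740, 2380]);


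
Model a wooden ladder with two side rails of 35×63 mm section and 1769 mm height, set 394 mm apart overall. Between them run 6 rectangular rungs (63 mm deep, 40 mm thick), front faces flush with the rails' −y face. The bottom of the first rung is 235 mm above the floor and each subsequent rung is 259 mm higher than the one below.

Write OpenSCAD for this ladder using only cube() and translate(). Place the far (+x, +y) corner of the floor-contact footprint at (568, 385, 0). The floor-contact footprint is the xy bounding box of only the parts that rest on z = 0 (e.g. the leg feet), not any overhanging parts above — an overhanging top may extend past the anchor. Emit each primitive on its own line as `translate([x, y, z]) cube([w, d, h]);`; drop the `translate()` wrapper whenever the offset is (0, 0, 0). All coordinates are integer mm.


translate([174, 322, 0]) cube([35, 63, 1769]);
translate([533, 322, 0]) cube([35, 63, 1769]);
translate([209, 322, 235]) cube([324, 63, 40]);
translate([209, 322, 494]) cube([324, 63, 40]);
translate([209, 322, 753]) cube([324, 63, 40]);
translate([209, 322, 1012]) cube([324, 63, 40]);
translate([209, 322, 1271]) cube([324, 63, 40]);
translate([209, 322, 1530]) cube([324, 63, 40]);


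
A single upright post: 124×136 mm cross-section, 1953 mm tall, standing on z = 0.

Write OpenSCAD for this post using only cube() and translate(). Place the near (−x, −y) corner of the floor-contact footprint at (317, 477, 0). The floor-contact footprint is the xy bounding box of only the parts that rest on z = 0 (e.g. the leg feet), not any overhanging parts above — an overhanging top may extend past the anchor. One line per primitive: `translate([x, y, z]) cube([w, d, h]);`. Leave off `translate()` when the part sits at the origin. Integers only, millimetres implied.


translate([317, 477, 0]) cube([124, 136, 1953]);


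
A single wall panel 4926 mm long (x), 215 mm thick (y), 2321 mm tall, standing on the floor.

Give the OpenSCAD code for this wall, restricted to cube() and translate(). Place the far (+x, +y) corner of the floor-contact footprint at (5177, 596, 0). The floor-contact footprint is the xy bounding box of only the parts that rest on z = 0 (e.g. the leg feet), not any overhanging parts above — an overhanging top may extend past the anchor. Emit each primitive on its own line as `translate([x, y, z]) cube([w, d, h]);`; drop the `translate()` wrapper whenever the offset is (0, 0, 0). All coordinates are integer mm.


translate([251, 381, 0]) cube([4926, 215, 2321]);


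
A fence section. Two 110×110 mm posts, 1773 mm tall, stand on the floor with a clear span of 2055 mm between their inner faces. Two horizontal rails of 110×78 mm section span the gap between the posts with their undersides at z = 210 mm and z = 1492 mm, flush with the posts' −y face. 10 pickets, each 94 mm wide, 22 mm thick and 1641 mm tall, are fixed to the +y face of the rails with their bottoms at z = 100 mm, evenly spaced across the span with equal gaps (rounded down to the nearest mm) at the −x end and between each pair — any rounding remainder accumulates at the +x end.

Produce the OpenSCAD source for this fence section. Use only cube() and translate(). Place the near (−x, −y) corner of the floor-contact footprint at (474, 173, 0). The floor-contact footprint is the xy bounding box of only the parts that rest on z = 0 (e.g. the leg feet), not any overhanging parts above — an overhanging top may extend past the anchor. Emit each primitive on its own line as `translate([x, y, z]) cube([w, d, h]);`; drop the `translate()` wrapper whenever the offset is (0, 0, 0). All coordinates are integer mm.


translate([474, 173, 0]) cube([110, 110, 1773]);
translate([2639, 173, 0]) cube([110, 110, 1773]);
translate([584, 173, 210]) cube([2055, 110, 78]);
translate([584, 173, 1492]) cube([2055, 110, 78]);
translate([685, 283, 100]) cube([94, 22, 1641]);
translate([880, 283, 100]) cube([94, 22, 1641]);
translate([1075, 283, 100]) cube([94, 22, 1641]);
translate([1270, 283, 100]) cube([94, 22, 1641]);
translate([1465, 283, 100]) cube([94, 22, 1641]);
translate([1660, 283, 100]) cube([94, 22, 1641]);
translate([1855, 283, 100]) cube([94, 22, 1641]);
translate([2050, 283, 100]) cube([94, 22, 1641]);
translate([2245, 283, 100]) cube([94, 22, 1641]);
translate([2440, 283, 100]) cube([94, 22, 1641]);


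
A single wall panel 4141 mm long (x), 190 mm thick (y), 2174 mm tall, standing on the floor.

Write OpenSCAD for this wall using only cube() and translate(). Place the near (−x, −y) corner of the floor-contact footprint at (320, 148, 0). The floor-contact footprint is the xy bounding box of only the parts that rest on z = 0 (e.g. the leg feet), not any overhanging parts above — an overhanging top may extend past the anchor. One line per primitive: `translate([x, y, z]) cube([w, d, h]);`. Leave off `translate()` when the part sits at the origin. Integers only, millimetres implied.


translate([320, 148, 0]) cube([4141, 190, 2174]);


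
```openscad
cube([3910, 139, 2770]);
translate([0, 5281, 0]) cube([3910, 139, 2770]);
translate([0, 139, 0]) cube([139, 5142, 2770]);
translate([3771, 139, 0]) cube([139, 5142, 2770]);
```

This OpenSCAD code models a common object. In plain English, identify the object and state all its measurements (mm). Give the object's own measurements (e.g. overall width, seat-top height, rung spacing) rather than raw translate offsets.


The wall frame of a small rectangular building: four walls, each 2770 mm tall and 139 mm thick, enclosing a footprint 3910 mm (x) by 5420 mm (y) outside-to-outside, with no floor or roof. The front and back walls (the −y and +y sides) span the full width; the two side walls fit between them.


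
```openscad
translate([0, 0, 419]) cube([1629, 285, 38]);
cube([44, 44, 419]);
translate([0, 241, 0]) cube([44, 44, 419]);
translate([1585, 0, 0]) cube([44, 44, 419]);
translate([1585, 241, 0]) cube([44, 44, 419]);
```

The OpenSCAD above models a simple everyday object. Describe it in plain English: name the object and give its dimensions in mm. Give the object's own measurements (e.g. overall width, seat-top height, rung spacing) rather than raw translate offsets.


A bench: a 1629×285 mm seat slab, 38 mm thick, top at z = 457 mm, on four 44×44 mm square legs flush with the seat corners and standing on z = 0.


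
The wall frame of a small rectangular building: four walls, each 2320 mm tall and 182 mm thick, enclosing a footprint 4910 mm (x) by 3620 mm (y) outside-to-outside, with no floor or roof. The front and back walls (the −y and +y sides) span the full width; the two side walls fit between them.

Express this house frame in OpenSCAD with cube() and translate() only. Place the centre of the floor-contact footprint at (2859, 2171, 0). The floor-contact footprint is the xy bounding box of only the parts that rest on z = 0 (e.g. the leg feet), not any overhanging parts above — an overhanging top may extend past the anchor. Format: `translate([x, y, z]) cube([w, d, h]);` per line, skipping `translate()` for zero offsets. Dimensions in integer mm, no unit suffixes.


translate([404, 361, 0]) cube([4910, 182, 2320]);
translate([404, 3799, 0]) cube([4910, 182, 2320]);
translate([404, 543, 0]) cube([182, 3256, 2320]);
translate([5132, 543, 0]) cube([182, 3256, 2320]);


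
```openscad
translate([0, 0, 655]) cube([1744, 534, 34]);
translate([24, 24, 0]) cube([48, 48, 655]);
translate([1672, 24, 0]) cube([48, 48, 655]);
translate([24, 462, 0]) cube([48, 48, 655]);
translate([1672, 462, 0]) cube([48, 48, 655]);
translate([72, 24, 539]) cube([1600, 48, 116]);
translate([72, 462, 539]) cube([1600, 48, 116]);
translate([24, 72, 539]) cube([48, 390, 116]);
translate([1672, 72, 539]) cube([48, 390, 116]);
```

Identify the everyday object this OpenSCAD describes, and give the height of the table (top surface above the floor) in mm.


A table. The table height is 689 mm.

A 1744×534×34 slab sits at z = 655 on four 48 mm square posts — a table. The top surface is at 655 + 34 = 689 mm.


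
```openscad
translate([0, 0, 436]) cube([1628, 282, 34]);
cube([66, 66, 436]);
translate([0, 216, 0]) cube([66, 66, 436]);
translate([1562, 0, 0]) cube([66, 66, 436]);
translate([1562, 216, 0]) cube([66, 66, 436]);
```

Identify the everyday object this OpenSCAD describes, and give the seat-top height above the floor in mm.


A bench. The seat-top height is 470 mm.

A long slab on four corner posts — a bench. The slab sits at z = 436 with thickness 34, so the top is 436 + 34 = 470 mm.


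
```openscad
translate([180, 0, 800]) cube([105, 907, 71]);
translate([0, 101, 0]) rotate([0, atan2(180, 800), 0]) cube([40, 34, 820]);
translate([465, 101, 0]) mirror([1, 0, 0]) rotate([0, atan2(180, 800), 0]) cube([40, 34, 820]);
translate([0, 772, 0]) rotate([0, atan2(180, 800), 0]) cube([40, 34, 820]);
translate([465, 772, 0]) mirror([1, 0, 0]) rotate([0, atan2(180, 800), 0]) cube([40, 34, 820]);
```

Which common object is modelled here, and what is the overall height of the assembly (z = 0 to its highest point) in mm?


A sawhorse. The overall height is 871 mm.

A beam across two mirrored pairs of raked legs — a sawhorse. The beam's underside is at z = 800 (matching the legs' vertical rise in atan2(180, 800)) and the beam is 71 mm tall, so its top is at 800 + 71 = 871 mm. The raked legs top out at the beam's underside, so that is the highest point.


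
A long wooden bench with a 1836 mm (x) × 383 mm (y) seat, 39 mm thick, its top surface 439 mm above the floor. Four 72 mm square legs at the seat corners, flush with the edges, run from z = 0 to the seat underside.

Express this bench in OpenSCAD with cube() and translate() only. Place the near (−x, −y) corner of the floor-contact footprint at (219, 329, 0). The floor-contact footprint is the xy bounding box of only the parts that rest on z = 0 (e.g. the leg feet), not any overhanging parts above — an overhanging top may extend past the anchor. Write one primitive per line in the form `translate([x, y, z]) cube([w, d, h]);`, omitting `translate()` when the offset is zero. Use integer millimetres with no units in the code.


translate([219, 329, 400]) cube([1836, 383, 39]);
translate([219, 329, 0]) cube([72, 72, 400]);
translate([219, 640, 0]) cube([72, 72, 400]);
translate([1983, 329, 0]) cube([72, 72, 400]);
translate([1983, 640, 0]) cube([72, 72, 400]);


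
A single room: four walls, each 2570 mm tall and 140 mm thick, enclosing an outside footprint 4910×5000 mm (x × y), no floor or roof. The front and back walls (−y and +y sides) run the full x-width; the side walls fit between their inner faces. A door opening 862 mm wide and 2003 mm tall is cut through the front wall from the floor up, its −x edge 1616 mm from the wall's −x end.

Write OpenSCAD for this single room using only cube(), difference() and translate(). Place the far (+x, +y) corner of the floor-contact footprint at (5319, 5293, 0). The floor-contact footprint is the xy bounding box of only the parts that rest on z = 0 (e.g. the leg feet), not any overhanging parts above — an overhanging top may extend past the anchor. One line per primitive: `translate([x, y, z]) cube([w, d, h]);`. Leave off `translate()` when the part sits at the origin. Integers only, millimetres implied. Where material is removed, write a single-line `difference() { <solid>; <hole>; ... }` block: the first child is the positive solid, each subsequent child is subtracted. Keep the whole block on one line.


difference() { translate([409, 293, 0]) cube([4910, 140, 2570]); translate([2025, 293, 0]) cube([862, 140, 2003]); }
translate([409, 5153, 0]) cube([4910, 140, 2570]);
translate([409, 433, 0]) cube([140, 4720, 2570]);
translate([5179, 433, 0]) cube([140, 4720, 2570]);


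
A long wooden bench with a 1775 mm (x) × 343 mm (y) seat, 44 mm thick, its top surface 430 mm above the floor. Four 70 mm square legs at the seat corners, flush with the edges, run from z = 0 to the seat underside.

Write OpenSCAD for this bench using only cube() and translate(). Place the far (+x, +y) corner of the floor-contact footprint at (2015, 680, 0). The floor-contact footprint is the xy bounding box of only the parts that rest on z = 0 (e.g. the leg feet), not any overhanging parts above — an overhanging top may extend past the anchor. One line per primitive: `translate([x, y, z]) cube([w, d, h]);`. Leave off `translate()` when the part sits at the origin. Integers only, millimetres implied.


translate([240, 337, 386]) cube([1775, 343, 44]);
translate([240, 337, 0]) cube([70, 70, 386]);
translate([240, 610, 0]) cube([70, 70, 386]);
translate([1945, 337, 0]) cube([70, 70, 386]);
translate([1945, 610, 0]) cube([70, 70, 386]);


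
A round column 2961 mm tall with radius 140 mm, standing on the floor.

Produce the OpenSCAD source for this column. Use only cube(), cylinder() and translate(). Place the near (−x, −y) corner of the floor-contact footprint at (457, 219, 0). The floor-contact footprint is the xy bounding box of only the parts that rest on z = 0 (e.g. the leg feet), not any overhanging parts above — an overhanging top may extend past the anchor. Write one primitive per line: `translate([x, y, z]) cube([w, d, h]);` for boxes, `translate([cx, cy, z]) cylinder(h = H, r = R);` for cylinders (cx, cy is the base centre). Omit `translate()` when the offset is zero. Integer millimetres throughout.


translate([597, 359, 0]) cylinder(h = 2961, r = 140);


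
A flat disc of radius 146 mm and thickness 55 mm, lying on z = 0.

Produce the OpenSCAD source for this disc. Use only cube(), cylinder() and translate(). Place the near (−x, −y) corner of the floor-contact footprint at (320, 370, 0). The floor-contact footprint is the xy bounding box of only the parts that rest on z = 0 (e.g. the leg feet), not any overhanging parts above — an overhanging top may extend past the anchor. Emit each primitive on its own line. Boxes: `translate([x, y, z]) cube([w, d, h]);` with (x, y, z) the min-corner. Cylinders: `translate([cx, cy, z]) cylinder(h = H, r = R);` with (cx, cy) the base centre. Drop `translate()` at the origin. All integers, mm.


translate([466, 516, 0]) cylinder(h = 55, r = 146);


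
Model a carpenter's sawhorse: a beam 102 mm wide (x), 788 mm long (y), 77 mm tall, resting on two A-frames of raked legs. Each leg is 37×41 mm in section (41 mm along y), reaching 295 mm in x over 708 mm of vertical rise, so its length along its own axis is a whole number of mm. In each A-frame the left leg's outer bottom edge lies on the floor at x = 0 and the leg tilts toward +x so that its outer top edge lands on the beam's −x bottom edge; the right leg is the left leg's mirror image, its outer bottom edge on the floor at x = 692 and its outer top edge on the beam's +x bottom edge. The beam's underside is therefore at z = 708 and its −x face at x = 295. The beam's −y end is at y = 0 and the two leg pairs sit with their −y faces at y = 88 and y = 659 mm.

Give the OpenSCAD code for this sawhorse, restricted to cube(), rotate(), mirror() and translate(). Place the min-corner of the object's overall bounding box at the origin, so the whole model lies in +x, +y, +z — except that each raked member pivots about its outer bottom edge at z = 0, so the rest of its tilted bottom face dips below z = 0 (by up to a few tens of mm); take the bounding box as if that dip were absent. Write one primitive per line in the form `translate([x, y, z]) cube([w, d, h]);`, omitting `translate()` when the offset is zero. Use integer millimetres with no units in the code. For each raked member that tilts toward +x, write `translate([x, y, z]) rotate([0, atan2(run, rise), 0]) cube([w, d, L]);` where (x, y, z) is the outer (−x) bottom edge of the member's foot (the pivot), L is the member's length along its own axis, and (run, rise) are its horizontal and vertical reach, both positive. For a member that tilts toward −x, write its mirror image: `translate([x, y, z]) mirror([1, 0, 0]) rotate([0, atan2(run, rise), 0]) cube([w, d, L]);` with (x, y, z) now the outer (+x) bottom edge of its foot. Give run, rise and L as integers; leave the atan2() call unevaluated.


// leg length = √(295² + 708²) = 767
// right-leg outer foot x = 2·295 + 102 = 692
// beam min-corner = (295, 0, 708)
translate([295, 0, 708]) cube([102, 788, 77]);
translate([0, 88, 0]) rotate([0, atan2(295, 708), 0]) cube([37, 41, 767]);
translate([692, 88, 0]) mirror([1, 0, 0]) rotate([0, atan2(295, 708), 0]) cube([37, 41, 767]);
translate([0, 659, 0]) rotate([0, atan2(295, 708), 0]) cube([37, 41, 767]);
translate([692, 659, 0]) mirror([1, 0, 0]) rotate([0, atan2(295, 708), 0]) cube([37, 41, 767]);


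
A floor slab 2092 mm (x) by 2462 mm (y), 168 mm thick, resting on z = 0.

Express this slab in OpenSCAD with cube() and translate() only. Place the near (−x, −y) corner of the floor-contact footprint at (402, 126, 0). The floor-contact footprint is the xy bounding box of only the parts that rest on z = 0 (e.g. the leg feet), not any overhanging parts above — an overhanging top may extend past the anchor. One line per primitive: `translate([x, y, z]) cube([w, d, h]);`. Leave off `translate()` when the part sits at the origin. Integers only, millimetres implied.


translate([402, 126, 0]) cube([2092, 2462, 168]);


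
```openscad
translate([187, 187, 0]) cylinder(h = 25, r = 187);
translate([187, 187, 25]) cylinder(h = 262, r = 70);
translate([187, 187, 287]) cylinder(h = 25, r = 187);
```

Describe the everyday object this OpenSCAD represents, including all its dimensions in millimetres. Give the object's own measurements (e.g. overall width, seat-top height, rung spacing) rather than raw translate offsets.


A spool: two coaxial disc flanges of radius 187 mm and thickness 25 mm, joined by a core cylinder of radius 70 mm and height 262 mm. The lower flange rests on z = 0 and the three cylinders share a vertical axis.


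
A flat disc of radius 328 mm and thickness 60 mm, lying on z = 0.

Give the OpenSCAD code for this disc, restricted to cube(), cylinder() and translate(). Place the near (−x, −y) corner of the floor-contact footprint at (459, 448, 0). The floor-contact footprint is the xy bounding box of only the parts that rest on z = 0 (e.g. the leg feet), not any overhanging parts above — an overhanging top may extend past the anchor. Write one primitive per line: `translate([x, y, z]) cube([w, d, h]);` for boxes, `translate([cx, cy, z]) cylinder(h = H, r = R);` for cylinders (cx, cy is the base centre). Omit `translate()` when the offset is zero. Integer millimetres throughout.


translate([787, 776, 0]) cylinder(h = 60, r = 328);


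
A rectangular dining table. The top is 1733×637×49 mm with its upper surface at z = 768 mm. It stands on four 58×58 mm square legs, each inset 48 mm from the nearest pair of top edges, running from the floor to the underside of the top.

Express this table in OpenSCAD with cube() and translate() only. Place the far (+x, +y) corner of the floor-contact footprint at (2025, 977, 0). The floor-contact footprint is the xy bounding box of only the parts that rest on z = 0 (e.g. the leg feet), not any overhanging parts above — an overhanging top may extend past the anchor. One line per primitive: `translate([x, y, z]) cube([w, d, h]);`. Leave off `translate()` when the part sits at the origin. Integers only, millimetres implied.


// leg_h = 768 - 49 = 719
translate([340, 388, 719]) cube([1733, 637, 49]);
translate([388, 436, 0]) cube([58, 58, 719]);
translate([1967, 436, 0]) cube([58, 58, 719]);
translate([388, 919, 0]) cube([58, 58, 719]);
translate([1967, 919, 0]) cube([58, 58, 719]);


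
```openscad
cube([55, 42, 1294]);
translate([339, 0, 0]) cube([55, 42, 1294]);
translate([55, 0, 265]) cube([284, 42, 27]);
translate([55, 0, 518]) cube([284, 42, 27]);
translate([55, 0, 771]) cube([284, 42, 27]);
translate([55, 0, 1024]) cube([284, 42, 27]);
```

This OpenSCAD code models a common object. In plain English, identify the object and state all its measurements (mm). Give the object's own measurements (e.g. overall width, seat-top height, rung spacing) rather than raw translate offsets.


A straight ladder. Two 55×42 mm vertical rails, 1294 mm tall, stand 394 mm apart (outside-to-outside) with their front faces coplanar on the −y side. 4 rungs, each 42 mm deep and 27 mm tall, span between the inner faces of the rails, front faces flush with the rails. The lowest rung's underside is at z = 265 mm and rungs are spaced 253 mm apart (underside to underside).


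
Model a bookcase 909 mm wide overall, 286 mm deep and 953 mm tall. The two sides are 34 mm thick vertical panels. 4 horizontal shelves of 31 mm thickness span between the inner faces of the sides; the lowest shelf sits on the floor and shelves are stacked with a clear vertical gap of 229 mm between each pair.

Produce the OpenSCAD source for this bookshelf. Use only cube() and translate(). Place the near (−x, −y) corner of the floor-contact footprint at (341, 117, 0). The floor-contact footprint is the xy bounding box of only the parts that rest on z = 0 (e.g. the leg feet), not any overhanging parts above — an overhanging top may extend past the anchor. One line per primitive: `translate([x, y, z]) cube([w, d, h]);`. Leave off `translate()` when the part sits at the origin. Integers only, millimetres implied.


translate([341, 117, 0]) cube([34, 286, 953]);
translate([1216, 117, 0]) cube([34, 286, 953]);
translate([375, 117, 0]) cube([841, 286, 31]);
translate([375, 117, 260]) cube([841, 286, 31]);
translate([375, 117, 520]) cube([841, 286, 31]);
translate([375, 117, 780]) cube([841, 286, 31]);


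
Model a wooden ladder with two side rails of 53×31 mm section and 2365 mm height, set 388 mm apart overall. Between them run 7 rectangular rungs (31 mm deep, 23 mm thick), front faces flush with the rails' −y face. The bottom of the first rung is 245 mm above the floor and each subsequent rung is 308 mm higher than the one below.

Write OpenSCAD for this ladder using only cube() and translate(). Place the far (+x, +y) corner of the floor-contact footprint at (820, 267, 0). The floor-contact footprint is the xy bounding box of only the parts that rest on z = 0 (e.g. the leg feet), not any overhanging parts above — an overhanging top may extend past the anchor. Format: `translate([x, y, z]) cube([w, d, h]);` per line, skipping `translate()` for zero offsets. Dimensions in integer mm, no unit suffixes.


// rung span = 388 - 2*53 = 282
// rung[k] z = 245 + k*308
translate([432, 236, 0]) cube([53, 31, 2365]);
translate([767, 236, 0]) cube([53, 31, 2365]);
translate([485, 236, 245]) cube([282, 31, 23]);
translate([485, 236, 553]) cube([282, 31, 23]);
translate([485, 236, 861]) cube([282, 31, 23]);
translate([485, 236, 1169]) cube([282, 31, 23]);
translate([485, 236, 1477]) cube([282, 31, 23]);
translate([485, 236, 1785]) cube([282, 31, 23]);
translate([485, 236, 2093]) cube([282, 31, 23]);


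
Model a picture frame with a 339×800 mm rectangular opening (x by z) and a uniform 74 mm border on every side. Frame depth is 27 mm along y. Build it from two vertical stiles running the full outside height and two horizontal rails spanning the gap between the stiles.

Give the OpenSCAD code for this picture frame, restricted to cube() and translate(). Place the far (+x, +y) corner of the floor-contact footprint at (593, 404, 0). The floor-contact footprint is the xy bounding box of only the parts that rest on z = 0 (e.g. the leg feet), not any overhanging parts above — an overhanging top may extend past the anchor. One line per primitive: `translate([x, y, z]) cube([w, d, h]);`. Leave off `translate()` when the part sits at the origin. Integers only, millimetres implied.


translate([106, 377, 0]) cube([74, 27, 948]);
translate([519, 377, 0]) cube([74, 27, 948]);
translate([180, 377, 0]) cube([339, 27, 74]);
translate([180, 377, 874]) cube([339, 27, 74]);
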